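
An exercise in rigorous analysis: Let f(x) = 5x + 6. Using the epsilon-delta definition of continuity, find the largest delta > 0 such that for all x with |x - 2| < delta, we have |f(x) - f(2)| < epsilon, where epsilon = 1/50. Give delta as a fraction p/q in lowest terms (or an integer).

We compute f(2) = 5*(2) + 6 = 16.
|f(x) - f(2)| = |5x + 6 - (16)| = |5(x - 2)| = 5|x - 2|.
We need 5|x - 2| < 1/50, i.e. |x - 2| < 1/50 / 5 = 1/250.
So any delta <= 1/250 works. Conversely, if delta > 1/250, then x = 2 + 1/250 satisfies |x - 2| = 1/250 < delta but |f(x) - f(2)| = 5 * 1/250 = 1/50, which is not < 1/50; so no larger delta works.
Hence the largest such delta is 1/250.

1/250


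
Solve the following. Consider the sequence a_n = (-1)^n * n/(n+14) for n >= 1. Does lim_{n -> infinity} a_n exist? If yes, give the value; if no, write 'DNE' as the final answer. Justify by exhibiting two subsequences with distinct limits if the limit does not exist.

Examine the behaviour of a_n along subsequences.
a_{2k} = 2k/(2k+14) -> 1. a_{2k+1} = -(2k+1)/(2k+15) -> -1.
Since these two subsequential limits are 1 and -1, distinct, the full sequence cannot converge (a convergent sequence has all subsequences tending to the same limit). So lim a_n does not exist.

DNE


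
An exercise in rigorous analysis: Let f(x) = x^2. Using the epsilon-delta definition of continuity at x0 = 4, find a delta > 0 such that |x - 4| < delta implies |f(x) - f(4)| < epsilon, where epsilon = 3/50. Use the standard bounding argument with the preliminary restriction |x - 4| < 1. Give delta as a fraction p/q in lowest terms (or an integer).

Factor: |x^2 - (4)^2| = |x - 4| * |x + 4|.
Impose |x - 4| < 1 first. Then |x + 4| = |(x - 4) + 2*(4)| <= |x - 4| + 2*|4| < 1 + 8 = 9.
So |x^2 - (4)^2| < delta * 9.
We need delta * 9 <= 3/50, i.e. delta <= 3/50/9 = 1/150.
Since 1/150 < 1, this is tighter than 1; take delta = 1/150.
So delta = 1/150 works.

1/150


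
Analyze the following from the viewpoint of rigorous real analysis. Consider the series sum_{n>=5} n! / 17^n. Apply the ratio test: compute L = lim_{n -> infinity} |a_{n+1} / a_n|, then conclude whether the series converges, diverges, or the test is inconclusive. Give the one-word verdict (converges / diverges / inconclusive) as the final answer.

Let a_n denote the general term. Form the ratio a_{n+1}/a_n and simplify:
a_{n+1}/a_n = n/17 + 1/17
Take the limit as n -> infinity: L = infinity.
Since L = infinity > 1 (or L = infinity), the ratio test implies the series diverges.

diverges


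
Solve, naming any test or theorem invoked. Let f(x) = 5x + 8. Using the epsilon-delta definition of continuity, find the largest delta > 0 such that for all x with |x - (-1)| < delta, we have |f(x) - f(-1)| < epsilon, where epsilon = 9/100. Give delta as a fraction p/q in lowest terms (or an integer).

We compute f(-1) = 5*(-1) + 8 = 3.
|f(x) - f(-1)| = |5x + 8 - (3)| = |5(x - (-1))| = 5|x - (-1)|.
We need 5|x - (-1)| < 9/100, i.e. |x - (-1)| < 9/100 / 5 = 9/500.
So any delta <= 9/500 works. Conversely, if delta > 9/500, then x = -1 + 9/500 satisfies |x - (-1)| = 9/500 < delta but |f(x) - f(-1)| = 5 * 9/500 = 9/100, which is not < 9/100; so no larger delta works.
Hence the largest such delta is 9/500.

9/500


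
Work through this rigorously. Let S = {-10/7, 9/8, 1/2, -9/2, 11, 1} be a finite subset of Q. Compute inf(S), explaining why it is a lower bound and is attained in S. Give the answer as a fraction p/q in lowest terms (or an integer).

S is finite, so inf(S) = min(S).
Sorted increasing:
-9/2, -10/7, 1/2, 1, 9/8, 11
The extremum is -9/2.
For every x in S, x >= -9/2. And -9/2 is in S, so it is attained.
Therefore inf(S) = -9/2.

-9/2


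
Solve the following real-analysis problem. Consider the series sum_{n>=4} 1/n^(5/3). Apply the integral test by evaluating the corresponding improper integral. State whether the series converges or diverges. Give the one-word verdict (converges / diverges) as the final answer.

Let f(x) = x^(-5/3). Then f is positive, continuous, and decreasing on [4, infinity), so the integral test applies.
Compute the improper integral int_{4}^infinity f(x) dx:
  antiderivative F(x) = -3/(2*x^(2/3)).
  As x -> infinity, F(x) -> 0 (since p = 5/3 > 1).
  So int = F(infinity) - F(4) = 0 - (-3*2^(2/3)/8) = 3*2^(2/3)/8.
  Finite, so by the integral test, the series converges.

converges


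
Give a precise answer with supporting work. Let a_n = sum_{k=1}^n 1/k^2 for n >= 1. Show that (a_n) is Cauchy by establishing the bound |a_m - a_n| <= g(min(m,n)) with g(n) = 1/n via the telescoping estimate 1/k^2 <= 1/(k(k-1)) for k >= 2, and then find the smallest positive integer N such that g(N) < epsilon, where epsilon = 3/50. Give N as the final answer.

For m > n >= 1: |a_m - a_n| = sum_{k=n+1}^m 1/k^2.
Use 1/k^2 <= 1/(k(k-1)) = 1/(k-1) - 1/k for k >= 2:
sum_{k=n+1}^m 1/k^2 <= sum_{k=n+1}^m (1/(k-1) - 1/k) = 1/n - 1/m <= 1/n.
By symmetry the same bound holds with n,m swapped, so |a_m - a_n| <= 1/min(m,n) = g(min(m,n)). Since g(n) -> 0, (a_n) is Cauchy.
Now solve g(N) < 3/50: 1/N < 3/50 <=> N > 1/(3/50) = 50/3.
The smallest integer strictly greater than 50/3 is N = 17.
Check: g(17) = 1/17 < 3/50; g(16) = 1/16 >= 3/50. So N = 17.

17


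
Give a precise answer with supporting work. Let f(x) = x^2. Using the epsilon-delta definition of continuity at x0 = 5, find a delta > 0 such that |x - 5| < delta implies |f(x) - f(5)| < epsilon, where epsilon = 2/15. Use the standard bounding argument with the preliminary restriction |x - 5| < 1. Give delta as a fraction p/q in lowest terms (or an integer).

Factor: |x^2 - (5)^2| = |x - 5| * |x + 5|.
Impose |x - 5| < 1 first. Then |x + 5| = |(x - 5) + 2*(5)| <= |x - 5| + 2*|5| < 1 + 10 = 11.
So |x^2 - (5)^2| < delta * 11.
We need delta * 11 <= 2/15, i.e. delta <= 2/15/11 = 2/165.
Since 2/165 < 1, this is tighter than 1; take delta = 2/165.
So delta = 2/165 works.

2/165


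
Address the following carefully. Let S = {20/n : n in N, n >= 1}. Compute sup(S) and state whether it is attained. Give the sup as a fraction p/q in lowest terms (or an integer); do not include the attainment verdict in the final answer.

Analysis:
- Values: 20, 10, 20/3, 5, ... strictly decreasing.
- The maximum is 20 (n=1); sup = 20 (attained).
- The set is bounded below by 0; 20/n -> 0 so 0 is the greatest lower bound.
- 0 is not in the set, so inf = 0 is not attained.
Conclusion: sup(S) = 20, attained in S.

20


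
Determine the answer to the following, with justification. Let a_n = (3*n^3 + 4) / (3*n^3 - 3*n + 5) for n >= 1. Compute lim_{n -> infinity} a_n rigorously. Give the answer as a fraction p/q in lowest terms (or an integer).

Divide numerator and denominator by n^3, the highest power:
numerator / n^3 = 3 + 4/n^3
denominator / n^3 = 3 - 3/n^2 + 5/n^3
As n -> infinity, all terms of the form c/n^k (k >= 1) tend to 0.
So numerator / n^3 -> 3 and denominator / n^3 -> 3.
Therefore lim a_n = 1.

1


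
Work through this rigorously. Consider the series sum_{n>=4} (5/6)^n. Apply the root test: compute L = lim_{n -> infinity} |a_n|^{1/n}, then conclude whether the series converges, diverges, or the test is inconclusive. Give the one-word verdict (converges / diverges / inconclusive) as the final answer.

Let a_n denote the general term. Form |a_n|^(1/n) and simplify:
|a_n|^(1/n) = 5/6
Take the limit as n -> infinity: L = 5/6.
Since L = 5/6 < 1, the root test implies convergence.

converges


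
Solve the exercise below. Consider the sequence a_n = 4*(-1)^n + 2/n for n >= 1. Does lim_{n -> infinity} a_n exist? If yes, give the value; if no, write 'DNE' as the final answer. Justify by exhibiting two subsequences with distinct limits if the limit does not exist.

Examine the behaviour of a_n along subsequences.
a_{2k} = 4 + 2/(2k) -> 4. a_{2k+1} = -4 + 2/(2k+1) -> -4.
Since these two subsequential limits are 4 and -4, distinct, the full sequence cannot converge (a convergent sequence has all subsequences tending to the same limit). So lim a_n does not exist.

DNE


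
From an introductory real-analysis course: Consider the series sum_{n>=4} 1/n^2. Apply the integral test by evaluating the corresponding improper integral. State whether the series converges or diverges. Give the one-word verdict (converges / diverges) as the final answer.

Let f(x) = x^(-2). Then f is positive, continuous, and decreasing on [4, infinity), so the integral test applies.
Compute the improper integral int_{4}^infinity f(x) dx:
  antiderivative F(x) = -1/x.
  As x -> infinity, F(x) -> 0 (since p = 2 > 1).
  So int = F(infinity) - F(4) = 0 - (-1/4) = 1/4.
  Finite, so by the integral test, the series converges.

converges


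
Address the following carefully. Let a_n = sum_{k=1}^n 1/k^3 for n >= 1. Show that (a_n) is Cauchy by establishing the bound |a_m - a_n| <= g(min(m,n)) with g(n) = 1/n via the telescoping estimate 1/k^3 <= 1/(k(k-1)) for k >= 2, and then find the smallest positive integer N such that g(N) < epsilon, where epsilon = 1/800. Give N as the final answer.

For m > n >= 1: |a_m - a_n| = sum_{k=n+1}^m 1/k^3.
Use 1/k^3 <= 1/(k(k-1)) = 1/(k-1) - 1/k for k >= 2 (which holds since k^3 >= k^2 >= k(k-1) for k >= 2):
sum_{k=n+1}^m 1/k^3 <= sum_{k=n+1}^m (1/(k-1) - 1/k) = 1/n - 1/m <= 1/n.
By symmetry the same bound holds with n,m swapped, so |a_m - a_n| <= 1/min(m,n) = g(min(m,n)). Since g(n) -> 0, (a_n) is Cauchy.
Now solve g(N) < 1/800: 1/N < 1/800 <=> N > 1/(1/800) = 800.
The smallest integer strictly greater than 800 is N = 801.
Check: g(801) = 1/801 < 1/800; g(800) = 1/800 >= 1/800. So N = 801.

801


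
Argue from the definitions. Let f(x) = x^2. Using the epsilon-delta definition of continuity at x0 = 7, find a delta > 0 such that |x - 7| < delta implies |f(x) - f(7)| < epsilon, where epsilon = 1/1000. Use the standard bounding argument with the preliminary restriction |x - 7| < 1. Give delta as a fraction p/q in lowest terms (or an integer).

Factor: |x^2 - (7)^2| = |x - 7| * |x + 7|.
Impose |x - 7| < 1 first. Then |x + 7| = |(x - 7) + 2*(7)| <= |x - 7| + 2*|7| < 1 + 14 = 15.
So |x^2 - (7)^2| < delta * 15.
We need delta * 15 <= 1/1000, i.e. delta <= 1/1000/15 = 1/15000.
Since 1/15000 < 1, this is tighter than 1; take delta = 1/15000.
So delta = 1/15000 works.

1/15000


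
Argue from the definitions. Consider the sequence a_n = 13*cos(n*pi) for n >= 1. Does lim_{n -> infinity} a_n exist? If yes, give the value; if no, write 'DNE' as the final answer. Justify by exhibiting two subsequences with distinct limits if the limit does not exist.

Examine the behaviour of a_n along subsequences.
cos(n*pi) = (-1)^n, so a_n = 13*(-1)^n. a_{2k} = 13 -> 13. a_{2k+1} = -13 -> -13.
Since these two subsequential limits are 13 and -13, distinct, the full sequence cannot converge (a convergent sequence has all subsequences tending to the same limit). So lim a_n does not exist.

DNE


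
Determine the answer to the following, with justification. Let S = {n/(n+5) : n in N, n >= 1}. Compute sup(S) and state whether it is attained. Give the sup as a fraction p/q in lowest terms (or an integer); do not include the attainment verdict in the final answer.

Analysis:
- Values: 1/6, 2/7, 3/8, 4/9, ... strictly increasing.
- Minimum is 1/6 (n=1); inf = 1/6 (attained).
- n/(n+5) = 1 - 5/(n+5) -> 1 from below as n -> infinity, and never equals 1.
- So sup = 1 (not attained).
Conclusion: sup(S) = 1, not attained in S.

1


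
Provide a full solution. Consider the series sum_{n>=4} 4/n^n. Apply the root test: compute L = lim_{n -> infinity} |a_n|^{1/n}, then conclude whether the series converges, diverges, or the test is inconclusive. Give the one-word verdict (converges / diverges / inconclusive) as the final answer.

Let a_n denote the general term. Form |a_n|^(1/n) and simplify:
|a_n|^(1/n) = 2^(2/n)/n
Take the limit as n -> infinity: L = 0.
Since L = 0 < 1, the root test implies convergence.

converges


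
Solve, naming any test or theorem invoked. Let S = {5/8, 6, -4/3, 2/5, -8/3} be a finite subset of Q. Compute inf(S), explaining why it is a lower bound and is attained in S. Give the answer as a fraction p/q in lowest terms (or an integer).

S is finite, so inf(S) = min(S).
Sorted increasing:
-8/3, -4/3, 2/5, 5/8, 6
The extremum is -8/3.
For every x in S, x >= -8/3. And -8/3 is in S, so it is attained.
Therefore inf(S) = -8/3.

-8/3


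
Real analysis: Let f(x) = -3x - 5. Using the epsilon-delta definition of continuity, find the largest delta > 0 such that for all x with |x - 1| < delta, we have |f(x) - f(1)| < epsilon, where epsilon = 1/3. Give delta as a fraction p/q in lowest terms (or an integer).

We compute f(1) = -3*(1) - 5 = -8.
|f(x) - f(1)| = |-3x - 5 - (-8)| = |-3(x - 1)| = 3|x - 1|.
We need 3|x - 1| < 1/3, i.e. |x - 1| < 1/3 / 3 = 1/9.
So any delta <= 1/9 works. Conversely, if delta > 1/9, then x = 1 + 1/9 satisfies |x - 1| = 1/9 < delta but |f(x) - f(1)| = 3 * 1/9 = 1/3, which is not < 1/3; so no larger delta works.
Hence the largest such delta is 1/9.

1/9


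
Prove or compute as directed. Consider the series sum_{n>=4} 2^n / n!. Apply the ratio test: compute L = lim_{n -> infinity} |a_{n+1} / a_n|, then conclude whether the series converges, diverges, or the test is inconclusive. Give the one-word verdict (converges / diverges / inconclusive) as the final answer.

Let a_n denote the general term. Form the ratio a_{n+1}/a_n and simplify:
a_{n+1}/a_n = 2/(n + 1)
Take the limit as n -> infinity: L = 0.
Since L = 0 < 1, the ratio test implies the series converges.

converges


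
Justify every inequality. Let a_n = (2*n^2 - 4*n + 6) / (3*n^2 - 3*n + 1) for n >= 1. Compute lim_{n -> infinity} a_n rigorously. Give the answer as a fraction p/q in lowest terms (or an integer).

Divide numerator and denominator by n^2, the highest power:
numerator / n^2 = 2 - 4/n + 6/n^2
denominator / n^2 = 3 - 3/n + n^(-2)
As n -> infinity, all terms of the form c/n^k (k >= 1) tend to 0.
So numerator / n^2 -> 2 and denominator / n^2 -> 3.
Therefore lim a_n = 2/3.

2/3


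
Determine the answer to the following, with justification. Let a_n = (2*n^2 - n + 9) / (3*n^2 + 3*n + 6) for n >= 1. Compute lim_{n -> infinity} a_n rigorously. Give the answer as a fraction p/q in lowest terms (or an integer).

Divide numerator and denominator by n^2, the highest power:
numerator / n^2 = 2 - 1/n + 9/n^2
denominator / n^2 = 3 + 3/n + 6/n^2
As n -> infinity, all terms of the form c/n^k (k >= 1) tend to 0.
So numerator / n^2 -> 2 and denominator / n^2 -> 3.
Therefore lim a_n = 2/3.

2/3


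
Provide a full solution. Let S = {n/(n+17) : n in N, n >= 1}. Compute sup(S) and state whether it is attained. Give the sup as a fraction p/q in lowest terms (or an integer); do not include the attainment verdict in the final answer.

Analysis:
- Values: 1/18, 2/19, 3/20, 4/21, ... strictly increasing.
- Minimum is 1/18 (n=1); inf = 1/18 (attained).
- n/(n+17) = 1 - 17/(n+17) -> 1 from below as n -> infinity, and never equals 1.
- So sup = 1 (not attained).
Conclusion: sup(S) = 1, not attained in S.

1


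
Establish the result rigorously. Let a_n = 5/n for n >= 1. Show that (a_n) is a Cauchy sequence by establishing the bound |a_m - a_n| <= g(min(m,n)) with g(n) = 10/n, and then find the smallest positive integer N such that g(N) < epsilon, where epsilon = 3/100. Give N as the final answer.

For any m, n >= 1, by the triangle inequality:
|a_m - a_n| = |5/m - 5/n| <= 5*1/m + 5*1/n <= 10/min(m,n).
So g(n) = 10/n bounds the Cauchy difference. Since g(n) -> 0, (a_n) is Cauchy.
Now solve g(N) < 3/100: 10/N < 3/100 <=> N > 10 / (3/100) = 1000/3.
The smallest integer strictly greater than 1000/3 is N = 334.
Check: g(334) = 10/334 = 5/167 < 3/100; g(333) = 10/333 >= 3/100. So N = 334.

334


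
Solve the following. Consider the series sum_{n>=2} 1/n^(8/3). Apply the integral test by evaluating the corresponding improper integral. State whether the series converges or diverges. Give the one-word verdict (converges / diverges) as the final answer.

Let f(x) = x^(-8/3). Then f is positive, continuous, and decreasing on [2, infinity), so the integral test applies.
Compute the improper integral int_{2}^infinity f(x) dx:
  antiderivative F(x) = -3/(5*x^(5/3)).
  As x -> infinity, F(x) -> 0 (since p = 8/3 > 1).
  So int = F(infinity) - F(2) = 0 - (-3*2^(1/3)/20) = 3*2^(1/3)/20.
  Finite, so by the integral test, the series converges.

converges


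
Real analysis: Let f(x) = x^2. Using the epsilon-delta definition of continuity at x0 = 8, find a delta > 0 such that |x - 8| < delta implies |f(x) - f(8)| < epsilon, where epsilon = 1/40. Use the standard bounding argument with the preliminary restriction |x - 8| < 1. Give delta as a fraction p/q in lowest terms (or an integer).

Factor: |x^2 - (8)^2| = |x - 8| * |x + 8|.
Impose |x - 8| < 1 first. Then |x + 8| = |(x - 8) + 2*(8)| <= |x - 8| + 2*|8| < 1 + 16 = 17.
So |x^2 - (8)^2| < delta * 17.
We need delta * 17 <= 1/40, i.e. delta <= 1/40/17 = 1/680.
Since 1/680 < 1, this is tighter than 1; take delta = 1/680.
So delta = 1/680 works.

1/680


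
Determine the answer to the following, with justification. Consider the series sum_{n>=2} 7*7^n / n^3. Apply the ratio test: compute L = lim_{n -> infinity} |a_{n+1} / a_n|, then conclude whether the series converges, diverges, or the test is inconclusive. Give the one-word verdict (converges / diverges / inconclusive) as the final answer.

Let a_n denote the general term. Form the ratio a_{n+1}/a_n and simplify:
a_{n+1}/a_n = 7*n^3/(n + 1)^3
Take the limit as n -> infinity: L = 7.
Since L = 7 > 1 (or L = infinity), the ratio test implies the series diverges.

diverges


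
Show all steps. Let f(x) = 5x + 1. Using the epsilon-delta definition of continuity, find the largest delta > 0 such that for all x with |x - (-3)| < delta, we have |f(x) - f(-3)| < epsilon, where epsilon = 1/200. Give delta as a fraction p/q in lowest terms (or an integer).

We compute f(-3) = 5*(-3) + 1 = -14.
|f(x) - f(-3)| = |5x + 1 - (-14)| = |5(x - (-3))| = 5|x - (-3)|.
We need 5|x - (-3)| < 1/200, i.e. |x - (-3)| < 1/200 / 5 = 1/1000.
So any delta <= 1/1000 works. Conversely, if delta > 1/1000, then x = -3 + 1/1000 satisfies |x - (-3)| = 1/1000 < delta but |f(x) - f(-3)| = 5 * 1/1000 = 1/200, which is not < 1/200; so no larger delta works.
Hence the largest such delta is 1/1000.

1/1000


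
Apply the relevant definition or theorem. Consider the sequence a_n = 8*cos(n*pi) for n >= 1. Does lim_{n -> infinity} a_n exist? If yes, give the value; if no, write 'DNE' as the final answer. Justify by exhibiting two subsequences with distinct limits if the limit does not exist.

Examine the behaviour of a_n along subsequences.
cos(n*pi) = (-1)^n, so a_n = 8*(-1)^n. a_{2k} = 8 -> 8. a_{2k+1} = -8 -> -8.
Since these two subsequential limits are 8 and -8, distinct, the full sequence cannot converge (a convergent sequence has all subsequences tending to the same limit). So lim a_n does not exist.

DNE


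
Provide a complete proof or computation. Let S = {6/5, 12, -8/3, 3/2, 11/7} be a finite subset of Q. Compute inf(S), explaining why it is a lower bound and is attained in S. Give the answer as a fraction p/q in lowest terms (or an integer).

S is finite, so inf(S) = min(S).
Sorted increasing:
-8/3, 6/5, 3/2, 11/7, 12
The extremum is -8/3.
For every x in S, x >= -8/3. And -8/3 is in S, so it is attained.
Therefore inf(S) = -8/3.

-8/3


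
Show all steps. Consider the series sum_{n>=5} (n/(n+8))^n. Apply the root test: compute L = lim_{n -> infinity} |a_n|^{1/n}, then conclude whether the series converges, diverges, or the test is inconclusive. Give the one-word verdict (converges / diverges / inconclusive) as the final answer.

Let a_n denote the general term. Form |a_n|^(1/n) and simplify:
|a_n|^(1/n) = n/(n + 8)
Take the limit as n -> infinity: L = 1.
Since L = 1, the root test is inconclusive. (In fact a_n = (n/(n+8))^n -> e^(-8) != 0, so the nth-term test shows divergence; but the root test itself gives no conclusion.)

inconclusive


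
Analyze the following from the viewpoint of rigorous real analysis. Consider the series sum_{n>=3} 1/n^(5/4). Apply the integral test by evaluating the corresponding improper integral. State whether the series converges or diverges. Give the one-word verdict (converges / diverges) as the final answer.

Let f(x) = x^(-5/4). Then f is positive, continuous, and decreasing on [3, infinity), so the integral test applies.
Compute the improper integral int_{3}^infinity f(x) dx:
  antiderivative F(x) = -4/x^(1/4).
  As x -> infinity, F(x) -> 0 (since p = 5/4 > 1).
  So int = F(infinity) - F(3) = 0 - (-4*3^(3/4)/3) = 4*3^(3/4)/3.
  Finite, so by the integral test, the series converges.

converges


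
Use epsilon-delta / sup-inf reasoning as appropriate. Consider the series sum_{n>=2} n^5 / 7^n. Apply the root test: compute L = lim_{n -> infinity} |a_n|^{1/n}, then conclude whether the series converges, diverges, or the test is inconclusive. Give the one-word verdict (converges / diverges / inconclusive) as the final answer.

Let a_n denote the general term. Form |a_n|^(1/n) and simplify:
|a_n|^(1/n) = n^(5/n)/7
Take the limit as n -> infinity: L = 1/7.
Since L = 1/7 < 1, the root test implies convergence.

converges


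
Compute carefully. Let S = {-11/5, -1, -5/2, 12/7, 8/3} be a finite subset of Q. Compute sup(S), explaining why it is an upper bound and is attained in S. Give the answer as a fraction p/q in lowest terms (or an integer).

S is finite, so sup(S) = max(S).
Sorted decreasing:
8/3, 12/7, -1, -11/5, -5/2
The extremum is 8/3.
For every x in S, x <= 8/3. And 8/3 is in S, so it is attained.
Therefore sup(S) = 8/3.

8/3


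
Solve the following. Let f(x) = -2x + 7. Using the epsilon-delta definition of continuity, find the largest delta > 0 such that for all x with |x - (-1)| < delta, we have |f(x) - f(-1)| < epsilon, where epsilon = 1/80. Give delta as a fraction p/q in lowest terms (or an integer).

We compute f(-1) = -2*(-1) + 7 = 9.
|f(x) - f(-1)| = |-2x + 7 - (9)| = |-2(x - (-1))| = 2|x - (-1)|.
We need 2|x - (-1)| < 1/80, i.e. |x - (-1)| < 1/80 / 2 = 1/160.
So any delta <= 1/160 works. Conversely, if delta > 1/160, then x = -1 + 1/160 satisfies |x - (-1)| = 1/160 < delta but |f(x) - f(-1)| = 2 * 1/160 = 1/80, which is not < 1/80; so no larger delta works.
Hence the largest such delta is 1/160.

1/160


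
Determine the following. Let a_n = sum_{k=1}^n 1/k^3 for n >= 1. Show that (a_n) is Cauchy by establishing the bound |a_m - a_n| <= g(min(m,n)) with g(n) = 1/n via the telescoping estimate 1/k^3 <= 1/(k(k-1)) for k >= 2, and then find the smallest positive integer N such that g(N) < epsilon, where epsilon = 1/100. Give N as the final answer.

For m > n >= 1: |a_m - a_n| = sum_{k=n+1}^m 1/k^3.
Use 1/k^3 <= 1/(k(k-1)) = 1/(k-1) - 1/k for k >= 2 (which holds since k^3 >= k^2 >= k(k-1) for k >= 2):
sum_{k=n+1}^m 1/k^3 <= sum_{k=n+1}^m (1/(k-1) - 1/k) = 1/n - 1/m <= 1/n.
By symmetry the same bound holds with n,m swapped, so |a_m - a_n| <= 1/min(m,n) = g(min(m,n)). Since g(n) -> 0, (a_n) is Cauchy.
Now solve g(N) < 1/100: 1/N < 1/100 <=> N > 1/(1/100) = 100.
The smallest integer strictly greater than 100 is N = 101.
Check: g(101) = 1/101 < 1/100; g(100) = 1/100 >= 1/100. So N = 101.

101


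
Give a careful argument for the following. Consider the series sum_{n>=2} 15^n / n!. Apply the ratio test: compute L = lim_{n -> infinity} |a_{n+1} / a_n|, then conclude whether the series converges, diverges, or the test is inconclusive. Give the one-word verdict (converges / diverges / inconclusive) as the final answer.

Let a_n denote the general term. Form the ratio a_{n+1}/a_n and simplify:
a_{n+1}/a_n = 15/(n + 1)
Take the limit as n -> infinity: L = 0.
Since L = 0 < 1, the ratio test implies the series converges.

converges


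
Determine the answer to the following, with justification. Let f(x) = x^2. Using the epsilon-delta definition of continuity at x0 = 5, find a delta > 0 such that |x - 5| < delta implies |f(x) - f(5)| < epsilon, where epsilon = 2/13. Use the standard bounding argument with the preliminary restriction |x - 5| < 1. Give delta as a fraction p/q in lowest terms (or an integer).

Factor: |x^2 - (5)^2| = |x - 5| * |x + 5|.
Impose |x - 5| < 1 first. Then |x + 5| = |(x - 5) + 2*(5)| <= |x - 5| + 2*|5| < 1 + 10 = 11.
So |x^2 - (5)^2| < delta * 11.
We need delta * 11 <= 2/13, i.e. delta <= 2/13/11 = 2/143.
Since 2/143 < 1, this is tighter than 1; take delta = 2/143.
So delta = 2/143 works.

2/143


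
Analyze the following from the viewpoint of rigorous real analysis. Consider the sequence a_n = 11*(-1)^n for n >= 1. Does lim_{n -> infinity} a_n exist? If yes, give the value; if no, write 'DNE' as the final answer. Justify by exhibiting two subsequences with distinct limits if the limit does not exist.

Examine the behaviour of a_n along subsequences.
Even-n subsequence a_{2k} = 11 -> 11. Odd-n subsequence a_{2k+1} = -11 -> -11.
Since these two subsequential limits are 11 and -11, distinct, the full sequence cannot converge (a convergent sequence has all subsequences tending to the same limit). So lim a_n does not exist.

DNE


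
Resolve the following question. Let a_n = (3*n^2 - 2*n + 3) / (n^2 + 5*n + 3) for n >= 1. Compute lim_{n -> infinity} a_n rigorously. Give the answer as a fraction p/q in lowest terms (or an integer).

Divide numerator and denominator by n^2, the highest power:
numerator / n^2 = 3 - 2/n + 3/n^2
denominator / n^2 = 1 + 5/n + 3/n^2
As n -> infinity, all terms of the form c/n^k (k >= 1) tend to 0.
So numerator / n^2 -> 3 and denominator / n^2 -> 1.
Therefore lim a_n = 3.

3


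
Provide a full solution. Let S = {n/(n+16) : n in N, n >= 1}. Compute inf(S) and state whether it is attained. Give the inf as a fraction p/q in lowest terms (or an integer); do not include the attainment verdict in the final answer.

Analysis:
- Values: 1/17, 1/9, 3/19, 1/5, ... strictly increasing.
- Minimum is 1/17 (n=1); inf = 1/17 (attained).
- n/(n+16) = 1 - 16/(n+16) -> 1 from below as n -> infinity, and never equals 1.
- So sup = 1 (not attained).
Conclusion: inf(S) = 1/17, attained in S.

1/17


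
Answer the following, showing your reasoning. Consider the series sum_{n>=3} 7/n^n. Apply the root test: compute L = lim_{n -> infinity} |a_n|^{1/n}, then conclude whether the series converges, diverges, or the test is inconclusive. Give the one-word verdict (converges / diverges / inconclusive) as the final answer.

Let a_n denote the general term. Form |a_n|^(1/n) and simplify:
|a_n|^(1/n) = 7^(1/n)/n
Take the limit as n -> infinity: L = 0.
Since L = 0 < 1, the root test implies convergence.

converges


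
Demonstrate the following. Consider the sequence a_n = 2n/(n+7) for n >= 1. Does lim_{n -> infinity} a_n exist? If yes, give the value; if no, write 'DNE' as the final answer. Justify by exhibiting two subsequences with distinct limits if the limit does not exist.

Examine the behaviour of a_n along subsequences.
Even-n subsequence a_{2k} = 2(2k)/(2k+7) -> 2. Odd-n subsequence a_{2k+1} = 2(2k+1)/(2k+8) -> 2. Both tend to 2, which suggests the limit is 2; verify directly.
|a_n - 2| = |2n - 2(n+7)| / (n+7) = 14/(n+7) < 14/n for every n >= 1.
Given epsilon > 0, choose a positive integer N > 14/epsilon. Then for all n >= N, |a_n - 2| < 14/n <= 14/N < epsilon.
So by the definition of the limit, lim a_n exists and equals 2.

2


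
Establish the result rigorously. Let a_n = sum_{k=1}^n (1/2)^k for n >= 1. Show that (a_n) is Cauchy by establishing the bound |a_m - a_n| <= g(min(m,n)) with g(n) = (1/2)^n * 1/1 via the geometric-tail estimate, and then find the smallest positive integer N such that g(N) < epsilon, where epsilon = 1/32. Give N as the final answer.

For m > n >= 1: |a_m - a_n| = sum_{k=n+1}^m (1/2)^k < sum_{k=n+1}^infinity (1/2)^k = (1/2)^(n+1) / (1 - 1/2) = (1/2)^n * (1/2) * (2/1) = (1/2)^n * 1/1.
So g(n) = (1/2)^n / 1. Since g(n) -> 0, (a_n) is Cauchy.
Now solve g(N) < 1/32: (1/2)^N / 1 < 1/32 <=> 2^N > 1 / (1 * 1/32) = 32.
Check powers of 2: 2^5 = 32 <= 32, 2^6 = 64 > 32.
So the smallest such N is 6. Check: g(6) = 1/(1 * 64) = 1/64 < 1/32.

6


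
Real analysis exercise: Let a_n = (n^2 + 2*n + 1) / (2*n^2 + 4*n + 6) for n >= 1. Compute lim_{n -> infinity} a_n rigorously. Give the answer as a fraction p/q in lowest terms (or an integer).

Divide numerator and denominator by n^2, the highest power:
numerator / n^2 = 1 + 2/n + n^(-2)
denominator / n^2 = 2 + 4/n + 6/n^2
As n -> infinity, all terms of the form c/n^k (k >= 1) tend to 0.
So numerator / n^2 -> 1 and denominator / n^2 -> 2.
Therefore lim a_n = 1/2.

1/2


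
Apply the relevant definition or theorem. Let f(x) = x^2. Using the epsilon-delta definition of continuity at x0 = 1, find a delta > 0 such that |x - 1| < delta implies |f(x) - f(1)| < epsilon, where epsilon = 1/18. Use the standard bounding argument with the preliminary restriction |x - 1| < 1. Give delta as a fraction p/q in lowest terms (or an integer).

Factor: |x^2 - (1)^2| = |x - 1| * |x + 1|.
Impose |x - 1| < 1 first. Then |x + 1| = |(x - 1) + 2*(1)| <= |x - 1| + 2*|1| < 1 + 2 = 3.
So |x^2 - (1)^2| < delta * 3.
We need delta * 3 <= 1/18, i.e. delta <= 1/18/3 = 1/54.
Since 1/54 < 1, this is tighter than 1; take delta = 1/54.
So delta = 1/54 works.

1/54


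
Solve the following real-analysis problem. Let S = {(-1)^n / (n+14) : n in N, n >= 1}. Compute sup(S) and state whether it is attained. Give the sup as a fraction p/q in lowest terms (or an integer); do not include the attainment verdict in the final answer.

Analysis:
- Values: -1/15, 1/16, -1/17, 1/18, -1/19, ...
- Positive terms (even n): 1/(2+14), 1/(4+14), ... decreasing -> max = 1/16 (n=2).
- Negative terms (odd n): -1/(1+14), -1/(3+14), ... increasing -> min = -1/15 (n=1).
- So sup = 1/16 (attained at n=2); inf = -1/15 (attained at n=1).
Conclusion: sup(S) = 1/16, attained in S.

1/16


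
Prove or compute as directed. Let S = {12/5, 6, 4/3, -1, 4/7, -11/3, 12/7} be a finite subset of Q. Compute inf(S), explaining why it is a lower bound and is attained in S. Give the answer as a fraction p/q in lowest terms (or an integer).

S is finite, so inf(S) = min(S).
Sorted increasing:
-11/3, -1, 4/7, 4/3, 12/7, 12/5, 6
The extremum is -11/3.
For every x in S, x >= -11/3. And -11/3 is in S, so it is attained.
Therefore inf(S) = -11/3.

-11/3


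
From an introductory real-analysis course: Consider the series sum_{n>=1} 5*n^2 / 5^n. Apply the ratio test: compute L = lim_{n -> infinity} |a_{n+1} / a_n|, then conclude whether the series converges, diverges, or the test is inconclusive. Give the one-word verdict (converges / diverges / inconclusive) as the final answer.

Let a_n denote the general term. Form the ratio a_{n+1}/a_n and simplify:
a_{n+1}/a_n = (n + 1)^2/(5*n^2)
Take the limit as n -> infinity: L = 1/5.
Since L = 1/5 < 1, the ratio test implies the series converges.

converges


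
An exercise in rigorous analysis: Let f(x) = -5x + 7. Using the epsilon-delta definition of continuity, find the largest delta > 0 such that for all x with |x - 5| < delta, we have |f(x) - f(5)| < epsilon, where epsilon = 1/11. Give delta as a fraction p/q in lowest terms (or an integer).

We compute f(5) = -5*(5) + 7 = -18.
|f(x) - f(5)| = |-5x + 7 - (-18)| = |-5(x - 5)| = 5|x - 5|.
We need 5|x - 5| < 1/11, i.e. |x - 5| < 1/11 / 5 = 1/55.
So any delta <= 1/55 works. Conversely, if delta > 1/55, then x = 5 + 1/55 satisfies |x - 5| = 1/55 < delta but |f(x) - f(5)| = 5 * 1/55 = 1/11, which is not < 1/11; so no larger delta works.
Hence the largest such delta is 1/55.

1/55


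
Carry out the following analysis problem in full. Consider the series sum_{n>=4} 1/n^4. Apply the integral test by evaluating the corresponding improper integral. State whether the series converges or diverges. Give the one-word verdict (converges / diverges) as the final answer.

Let f(x) = x^(-4). Then f is positive, continuous, and decreasing on [4, infinity), so the integral test applies.
Compute the improper integral int_{4}^infinity f(x) dx:
  antiderivative F(x) = -1/(3*x^3).
  As x -> infinity, F(x) -> 0 (since p = 4 > 1).
  So int = F(infinity) - F(4) = 0 - (-1/192) = 1/192.
  Finite, so by the integral test, the series converges.

converges


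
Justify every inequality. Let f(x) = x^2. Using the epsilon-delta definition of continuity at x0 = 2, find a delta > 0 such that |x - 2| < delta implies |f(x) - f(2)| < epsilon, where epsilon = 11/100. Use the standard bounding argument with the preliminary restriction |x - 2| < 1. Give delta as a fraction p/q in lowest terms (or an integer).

Factor: |x^2 - (2)^2| = |x - 2| * |x + 2|.
Impose |x - 2| < 1 first. Then |x + 2| = |(x - 2) + 2*(2)| <= |x - 2| + 2*|2| < 1 + 4 = 5.
So |x^2 - (2)^2| < delta * 5.
We need delta * 5 <= 11/100, i.e. delta <= 11/100/5 = 11/500.
Since 11/500 < 1, this is tighter than 1; take delta = 11/500.
So delta = 11/500 works.

11/500


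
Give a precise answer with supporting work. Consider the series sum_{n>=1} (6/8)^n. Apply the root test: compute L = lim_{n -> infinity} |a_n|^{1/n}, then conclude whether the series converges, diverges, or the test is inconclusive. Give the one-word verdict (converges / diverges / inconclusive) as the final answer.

Let a_n denote the general term. Form |a_n|^(1/n) and simplify:
|a_n|^(1/n) = 3/4
Take the limit as n -> infinity: L = 3/4.
Since L = 3/4 < 1, the root test implies convergence.

converges


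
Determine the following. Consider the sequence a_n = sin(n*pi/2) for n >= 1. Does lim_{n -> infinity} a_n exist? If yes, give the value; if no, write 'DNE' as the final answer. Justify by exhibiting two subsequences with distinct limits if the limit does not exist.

Examine the behaviour of a_n along subsequences.
a_{4k+1} = sin(pi/2 + 2k*pi) = 1 -> 1. a_{4k+3} = sin(3pi/2 + 2k*pi) = -1 -> -1.
Since these two subsequential limits are 1 and -1, distinct, the full sequence cannot converge (a convergent sequence has all subsequences tending to the same limit). So lim a_n does not exist.

DNE


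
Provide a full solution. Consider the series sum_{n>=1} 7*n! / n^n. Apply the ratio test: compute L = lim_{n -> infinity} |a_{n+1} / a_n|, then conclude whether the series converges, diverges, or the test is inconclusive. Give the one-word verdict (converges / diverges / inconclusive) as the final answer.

Let a_n denote the general term. Form the ratio a_{n+1}/a_n and simplify:
a_{n+1}/a_n = (n/(n + 1))^n
Take the limit as n -> infinity: L = exp(-1).
Since L = exp(-1) < 1, the ratio test implies the series converges.

converges


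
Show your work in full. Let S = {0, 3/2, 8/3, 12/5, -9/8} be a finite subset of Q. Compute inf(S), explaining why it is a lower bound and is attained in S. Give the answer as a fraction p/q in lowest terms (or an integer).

S is finite, so inf(S) = min(S).
Sorted increasing:
-9/8, 0, 3/2, 12/5, 8/3
The extremum is -9/8.
For every x in S, x >= -9/8. And -9/8 is in S, so it is attained.
Therefore inf(S) = -9/8.

-9/8


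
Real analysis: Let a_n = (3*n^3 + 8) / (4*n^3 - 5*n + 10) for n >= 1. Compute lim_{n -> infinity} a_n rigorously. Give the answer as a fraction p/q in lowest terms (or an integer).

Divide numerator and denominator by n^3, the highest power:
numerator / n^3 = 3 + 8/n^3
denominator / n^3 = 4 - 5/n^2 + 10/n^3
As n -> infinity, all terms of the form c/n^k (k >= 1) tend to 0.
So numerator / n^3 -> 3 and denominator / n^3 -> 4.
Therefore lim a_n = 3/4.

3/4


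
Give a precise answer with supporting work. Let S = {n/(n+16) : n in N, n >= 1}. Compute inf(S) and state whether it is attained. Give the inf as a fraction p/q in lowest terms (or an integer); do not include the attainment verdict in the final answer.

Analysis:
- Values: 1/17, 1/9, 3/19, 1/5, ... strictly increasing.
- Minimum is 1/17 (n=1); inf = 1/17 (attained).
- n/(n+16) = 1 - 16/(n+16) -> 1 from below as n -> infinity, and never equals 1.
- So sup = 1 (not attained).
Conclusion: inf(S) = 1/17, attained in S.

1/17


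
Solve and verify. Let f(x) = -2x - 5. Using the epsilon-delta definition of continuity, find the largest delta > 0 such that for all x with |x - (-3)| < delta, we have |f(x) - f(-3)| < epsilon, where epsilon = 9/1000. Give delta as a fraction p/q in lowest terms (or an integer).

We compute f(-3) = -2*(-3) - 5 = 1.
|f(x) - f(-3)| = |-2x - 5 - (1)| = |-2(x - (-3))| = 2|x - (-3)|.
We need 2|x - (-3)| < 9/1000, i.e. |x - (-3)| < 9/1000 / 2 = 9/2000.
So any delta <= 9/2000 works. Conversely, if delta > 9/2000, then x = -3 + 9/2000 satisfies |x - (-3)| = 9/2000 < delta but |f(x) - f(-3)| = 2 * 9/2000 = 9/1000, which is not < 9/1000; so no larger delta works.
Hence the largest such delta is 9/2000.

9/2000


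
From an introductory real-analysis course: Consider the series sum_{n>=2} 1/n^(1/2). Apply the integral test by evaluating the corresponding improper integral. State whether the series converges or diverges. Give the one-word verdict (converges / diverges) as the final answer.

Let f(x) = 1/sqrt(x). Then f is positive, continuous, and decreasing on [2, infinity), so the integral test applies.
Compute the improper integral int_{2}^infinity f(x) dx:
  antiderivative F(x) = 2*sqrt(x).
  As x -> infinity, F(x) -> infinity (since p = 1/2 < 1).
  So the integral diverges. By the integral test, the series diverges.

diverges


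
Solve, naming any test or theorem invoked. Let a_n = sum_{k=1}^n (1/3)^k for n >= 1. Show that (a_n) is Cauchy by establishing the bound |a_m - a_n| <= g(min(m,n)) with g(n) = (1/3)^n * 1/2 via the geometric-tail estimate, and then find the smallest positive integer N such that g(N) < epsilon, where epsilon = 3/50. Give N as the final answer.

For m > n >= 1: |a_m - a_n| = sum_{k=n+1}^m (1/3)^k < sum_{k=n+1}^infinity (1/3)^k = (1/3)^(n+1) / (1 - 1/3) = (1/3)^n * (1/3) * (3/2) = (1/3)^n * 1/2.
So g(n) = (1/3)^n / 2. Since g(n) -> 0, (a_n) is Cauchy.
Now solve g(N) < 3/50: (1/3)^N / 2 < 3/50 <=> 3^N > 1 / (2 * 3/50) = 25/3.
Check powers of 3: 3^1 = 3 <= 25/3, 3^2 = 9 > 25/3.
So the smallest such N is 2. Check: g(2) = 1/(2 * 9) = 1/18 < 3/50.

2


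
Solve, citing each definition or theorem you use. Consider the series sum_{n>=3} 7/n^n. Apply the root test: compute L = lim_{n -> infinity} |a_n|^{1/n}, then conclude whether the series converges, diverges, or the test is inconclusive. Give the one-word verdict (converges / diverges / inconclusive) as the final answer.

Let a_n denote the general term. Form |a_n|^(1/n) and simplify:
|a_n|^(1/n) = 7^(1/n)/n
Take the limit as n -> infinity: L = 0.
Since L = 0 < 1, the root test implies convergence.

converges


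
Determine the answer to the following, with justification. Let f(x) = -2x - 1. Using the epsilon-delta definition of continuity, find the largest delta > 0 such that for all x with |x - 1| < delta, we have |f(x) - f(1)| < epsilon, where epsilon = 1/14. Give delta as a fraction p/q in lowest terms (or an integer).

We compute f(1) = -2*(1) - 1 = -3.
|f(x) - f(1)| = |-2x - 1 - (-3)| = |-2(x - 1)| = 2|x - 1|.
We need 2|x - 1| < 1/14, i.e. |x - 1| < 1/14 / 2 = 1/28.
So any delta <= 1/28 works. Conversely, if delta > 1/28, then x = 1 + 1/28 satisfies |x - 1| = 1/28 < delta but |f(x) - f(1)| = 2 * 1/28 = 1/14, which is not < 1/14; so no larger delta works.
Hence the largest such delta is 1/28.

1/28


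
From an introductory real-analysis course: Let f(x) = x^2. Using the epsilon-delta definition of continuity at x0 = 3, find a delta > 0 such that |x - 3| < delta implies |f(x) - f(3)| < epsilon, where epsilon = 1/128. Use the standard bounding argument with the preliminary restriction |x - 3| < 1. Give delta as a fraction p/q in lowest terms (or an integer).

Factor: |x^2 - (3)^2| = |x - 3| * |x + 3|.
Impose |x - 3| < 1 first. Then |x + 3| = |(x - 3) + 2*(3)| <= |x - 3| + 2*|3| < 1 + 6 = 7.
So |x^2 - (3)^2| < delta * 7.
We need delta * 7 <= 1/128, i.e. delta <= 1/128/7 = 1/896.
Since 1/896 < 1, this is tighter than 1; take delta = 1/896.
So delta = 1/896 works.

1/896


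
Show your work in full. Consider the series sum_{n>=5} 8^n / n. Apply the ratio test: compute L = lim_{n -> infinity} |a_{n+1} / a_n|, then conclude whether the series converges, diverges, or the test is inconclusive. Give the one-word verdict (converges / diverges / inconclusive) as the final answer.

Let a_n denote the general term. Form the ratio a_{n+1}/a_n and simplify:
a_{n+1}/a_n = 8*n/(n + 1)
Take the limit as n -> infinity: L = 8.
Since L = 8 > 1 (or L = infinity), the ratio test implies the series diverges.

diverges
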